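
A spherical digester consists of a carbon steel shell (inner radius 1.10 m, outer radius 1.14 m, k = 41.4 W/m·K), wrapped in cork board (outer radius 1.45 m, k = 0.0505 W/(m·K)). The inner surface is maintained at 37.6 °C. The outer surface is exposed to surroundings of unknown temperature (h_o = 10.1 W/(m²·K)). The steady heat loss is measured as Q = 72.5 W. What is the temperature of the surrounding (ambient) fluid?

Series resistances:
  R_carbon steel = (1/1.10 − 1/1.14)/(4πk) = 0.03190/(4π·41.4) = 6.131×10^-5 K/W
  R_cork board = (1/1.14 − 1/1.45)/(4πk) = 0.1875/(4π·0.0505) = 0.2955 K/W
  R_conv,out = 1/(4πr²h) = 1/(4π·1.45²·10.1) = 0.003747 K/W
ΣR = 0.2993 K/W
ΔT = Q·ΣR = 72.5 × 0.2993 = 21.70 K
Heat flows outward, so T_out = T_in − ΔT = 37.6 − 21.70 = 15.9 °C

T_out = 15.9 °C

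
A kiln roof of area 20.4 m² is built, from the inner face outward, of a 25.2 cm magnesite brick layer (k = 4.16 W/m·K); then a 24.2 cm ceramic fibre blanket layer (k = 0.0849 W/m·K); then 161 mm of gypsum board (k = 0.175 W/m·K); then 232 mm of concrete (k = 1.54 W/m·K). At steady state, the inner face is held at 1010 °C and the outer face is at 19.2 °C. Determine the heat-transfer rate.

Resistance network (inner→outer):
  R_magnesite brick = L/(kA) = 0.252/(4.16·20.4) = 0.002969 K/W
  R_ceramic fibre blanket = L/(kA) = 0.242/(0.0849·20.4) = 0.1397 K/W
  R_gypsum board = L/(kA) = 0.161/(0.175·20.4) = 0.04510 K/W
  R_concrete = L/(kA) = 0.232/(1.54·20.4) = 0.007385 K/W
ΣR = 0.002969 + 0.1397 + 0.04510 + 0.007385 = 0.1952 K/W
Q = ΔT/ΣR = (1010 °C − 19.2 °C)/0.1952 = 5080 W

Q = 5080 W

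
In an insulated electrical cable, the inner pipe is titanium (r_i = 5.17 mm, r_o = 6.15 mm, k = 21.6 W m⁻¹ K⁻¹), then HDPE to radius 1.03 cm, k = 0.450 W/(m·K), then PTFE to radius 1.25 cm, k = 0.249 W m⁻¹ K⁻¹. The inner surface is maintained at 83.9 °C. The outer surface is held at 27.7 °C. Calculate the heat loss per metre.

Series thermal resistances, inner to outer:
  R'_titanium = ln(0.00615/0.00517)/(2πk) = 0.1736/(2π·21.6) = 0.001279 m·K/W
  R'_HDPE = ln(0.0103/0.00615)/(2πk) = 0.5157/(2π·0.450) = 0.1824 m·K/W
  R'_PTFE = ln(0.0125/0.0103)/(2πk) = 0.1936/(2π·0.249) = 0.1237 m·K/W
ΣR = 0.001279 + 0.1824 + 0.1237 = 0.3074 m·K/W
Q' = ΔT/ΣR = (83.9 °C − 27.7 °C)/0.3074 = 183 W/m

Q' = 183 W/m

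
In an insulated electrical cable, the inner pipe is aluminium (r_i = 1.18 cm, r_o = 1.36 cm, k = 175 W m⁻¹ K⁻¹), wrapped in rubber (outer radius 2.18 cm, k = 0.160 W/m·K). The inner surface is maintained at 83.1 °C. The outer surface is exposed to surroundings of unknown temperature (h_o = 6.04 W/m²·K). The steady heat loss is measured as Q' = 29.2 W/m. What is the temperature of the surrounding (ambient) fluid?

Series resistances:
  R'_aluminium = ln(0.0136/0.0118)/(2πk) = 0.1420/(2π·175) = 1.291×10^-4 m·K/W
  R'_rubber = ln(0.0218/0.0136)/(2πk) = 0.4718/(2π·0.160) = 0.4693 m·K/W
  R'_conv,out = 1/(2πr h) = 1/(2π·0.0218·6.04) = 1.209 m·K/W
ΣR = 1.678 m·K/W
ΔT = Q'·ΣR = 29.2 × 1.678 = 49.00 K
Heat flows outward, so T_out = T_in − ΔT = 83.1 − 49.00 = 34.1 °C

T_out = 34.1 °C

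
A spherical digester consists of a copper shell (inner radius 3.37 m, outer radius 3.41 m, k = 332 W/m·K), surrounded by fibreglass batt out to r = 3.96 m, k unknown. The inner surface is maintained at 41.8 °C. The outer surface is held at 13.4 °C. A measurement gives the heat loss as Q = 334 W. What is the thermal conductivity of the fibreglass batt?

ΣR = ΔT/Q = |41.8 − 13.4|/334 = 0.08503 K/W
Known resistances:
  R_copper = (1/3.37 − 1/3.41)/(4πk) = 0.003481/(4π·332) = 8.343×10^-7 K/W
R_fibreglass batt = ΣR − ΣR_known = 0.08503 − 8.343×10^-7 = 0.08503 K/W
(1/r₁−1/r₂)/(4πk) = 0.08503 ⇒ k = 0.04073/(4π·0.08503) = 0.0381 W/m·K

k = 0.0381 W/m·K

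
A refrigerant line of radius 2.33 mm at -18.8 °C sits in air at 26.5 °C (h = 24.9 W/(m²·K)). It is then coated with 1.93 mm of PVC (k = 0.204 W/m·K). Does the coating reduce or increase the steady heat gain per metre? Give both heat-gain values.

increases: 16.5 → 23.0 W/m

Critical radius for a cylinder: r_cr = k/h = 0.00819 m = 0.819 cm.
Outer radius after coating: r₂ = 0.00233 + 0.00193 = 0.00426 m.
Since r₁ < r_cr and r₂ ≤ r_cr, the coating moves toward the maximum at r_cr — heat gain rises.
Bare: R = 1/(2πr₁h) = 2.743 m·K/W; Q = 45.3/2.743 = 16.5 W/m.
Coated: R = R_cond + R_conv = 1.971 m·K/W; Q = 45.3/1.971 = 23.0 W/m.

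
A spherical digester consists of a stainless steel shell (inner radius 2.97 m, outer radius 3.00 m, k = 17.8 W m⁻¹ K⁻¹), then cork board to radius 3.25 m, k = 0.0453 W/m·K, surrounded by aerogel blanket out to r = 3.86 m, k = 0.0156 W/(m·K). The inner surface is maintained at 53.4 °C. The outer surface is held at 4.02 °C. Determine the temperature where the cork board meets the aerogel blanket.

Series thermal resistances, inner to outer:
  R_stainless steel = (1/2.97 − 1/3.00)/(4πk) = 0.003367/(4π·17.8) = 1.505×10^-5 K/W
  R_cork board = (1/3.00 − 1/3.25)/(4πk) = 0.02564/(4π·0.0453) = 0.04504 K/W
  R_aerogel blanket = (1/3.25 − 1/3.86)/(4πk) = 0.04862/(4π·0.0156) = 0.2480 K/W
ΣR = 1.505×10^-5 + 0.04504 + 0.2480 = 0.2931 K/W
Q = ΔT/ΣR = (53.4 °C − 4.02 °C)/0.2931 = 168.5 W
From the inner boundary to the cork board/aerogel blanket interface, ΣR_partial = 0.04506 K/W.
T_interface = T_in − Q·ΣR_partial = 53.4 °C − (168.5)(0.04506) = 45.8 °C

T = 45.8 °C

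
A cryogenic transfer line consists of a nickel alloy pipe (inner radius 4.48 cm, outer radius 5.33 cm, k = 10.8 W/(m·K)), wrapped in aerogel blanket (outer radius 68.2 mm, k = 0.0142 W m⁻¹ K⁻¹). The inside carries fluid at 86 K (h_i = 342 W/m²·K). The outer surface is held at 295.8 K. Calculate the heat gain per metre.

Q' = 75.6 W/m

Treat each layer as a resistance in series:
  R'_conv,in = 1/(2πr h) = 1/(2π·0.0448·342) = 0.01039 m·K/W
  R'_nickel alloy = ln(0.0533/0.0448)/(2πk) = 0.1737/(2π·10.8) = 0.002560 m·K/W
  R'_aerogel blanket = ln(0.0682/0.0533)/(2πk) = 0.2465/(2π·0.0142) = 2.763 m·K/W
ΣR = 0.01039 + 0.002560 + 2.763 = 2.776 m·K/W
Q' = ΔT/ΣR = (86 K − 295.8 K)/2.776 = -75.6 W/m
(Negative Q' ⇒ heat flows inward; heat gain = 75.6 W/m.)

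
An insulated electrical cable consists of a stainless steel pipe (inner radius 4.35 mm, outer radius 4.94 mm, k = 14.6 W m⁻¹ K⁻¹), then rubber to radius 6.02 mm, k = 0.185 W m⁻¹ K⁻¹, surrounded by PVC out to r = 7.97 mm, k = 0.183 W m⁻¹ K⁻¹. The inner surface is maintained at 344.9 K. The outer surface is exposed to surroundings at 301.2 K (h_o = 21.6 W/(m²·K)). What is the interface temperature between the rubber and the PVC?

Treat each layer as a resistance in series:
  R'_stainless steel = ln(0.00494/0.00435)/(2πk) = 0.1272/(2π·14.6) = 0.001386 m·K/W
  R'_rubber = ln(0.00602/0.00494)/(2πk) = 0.1977/(2π·0.185) = 0.1701 m·K/W
  R'_PVC = ln(0.00797/0.00602)/(2πk) = 0.2806/(2π·0.183) = 0.2440 m·K/W
  R'_conv,out = 1/(2πr h) = 1/(2π·0.00797·21.6) = 0.9245 m·K/W
ΣR = 0.001386 + 0.1701 + 0.2440 + 0.9245 = 1.340 m·K/W
Q' = ΔT/ΣR = (344.9 K − 301.2 K)/1.340 = 32.61 W/m
From the inner boundary to the rubber/PVC interface, ΣR_partial = 0.1715 m·K/W.
T_interface = T_in − Q'·ΣR_partial = 344.9 K − (32.61)(0.1715) = 339.3 K

T = 339.3 K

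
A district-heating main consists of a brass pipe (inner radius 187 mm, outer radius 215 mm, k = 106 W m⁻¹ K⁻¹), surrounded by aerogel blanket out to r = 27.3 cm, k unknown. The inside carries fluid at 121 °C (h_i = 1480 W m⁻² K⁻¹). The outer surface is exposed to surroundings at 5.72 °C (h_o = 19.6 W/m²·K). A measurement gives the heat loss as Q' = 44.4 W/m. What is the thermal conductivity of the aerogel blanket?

ΣR = ΔT/Q' = |121 − 5.72|/44.4 = 2.596 m·K/W
Known resistances:
  R'_conv,in = 1/(2πr h) = 1/(2π·0.187·1480) = 5.751×10^-4 m·K/W
  R'_brass = ln(0.215/0.187)/(2πk) = 0.1395/(2π·106) = 2.095×10^-4 m·K/W
  R'_conv,out = 1/(2πr h) = 1/(2π·0.273·19.6) = 0.02974 m·K/W
R_aerogel blanket = ΣR − ΣR_known = 2.596 − 0.03052 = 2.565 m·K/W
ln(r₂/r₁)/(2πk) = 2.565 ⇒ k = 0.2388/(2π·2.565) = 0.0148 W/m·K

k = 0.0148 W/m·K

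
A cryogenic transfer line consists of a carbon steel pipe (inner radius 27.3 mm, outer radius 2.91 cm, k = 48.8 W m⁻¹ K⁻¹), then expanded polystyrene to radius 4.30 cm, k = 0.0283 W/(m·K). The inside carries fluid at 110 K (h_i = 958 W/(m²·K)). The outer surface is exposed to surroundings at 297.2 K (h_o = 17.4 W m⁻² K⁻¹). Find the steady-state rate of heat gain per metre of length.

Resistance network (inner→outer):
  R'_conv,in = 1/(2πr h) = 1/(2π·0.0273·958) = 0.006085 m·K/W
  R'_carbon steel = ln(0.0291/0.0273)/(2πk) = 0.06385/(2π·48.8) = 2.082×10^-4 m·K/W
  R'_expanded polystyrene = ln(0.0430/0.0291)/(2πk) = 0.3905/(2π·0.0283) = 2.196 m·K/W
  R'_conv,out = 1/(2πr h) = 1/(2π·0.0430·17.4) = 0.2127 m·K/W
ΣR = 0.006085 + 2.082×10^-4 + 2.196 + 0.2127 = 2.415 m·K/W
Q' = ΔT/ΣR = (110 K − 297.2 K)/2.415 = -77.5 W/m
(Negative Q' ⇒ heat flows inward; heat gain = 77.5 W/m.)

Q' = 77.5 W/m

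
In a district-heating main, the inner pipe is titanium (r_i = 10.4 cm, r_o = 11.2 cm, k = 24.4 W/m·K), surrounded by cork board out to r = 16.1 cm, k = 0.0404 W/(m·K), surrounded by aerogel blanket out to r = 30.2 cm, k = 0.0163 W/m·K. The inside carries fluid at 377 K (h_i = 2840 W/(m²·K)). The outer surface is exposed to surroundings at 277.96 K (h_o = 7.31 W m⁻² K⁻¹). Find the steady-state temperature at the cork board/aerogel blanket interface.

T = 358.5 K

Resistance network (inner→outer):
  R'_conv,in = 1/(2πr h) = 1/(2π·0.104·2840) = 5.389×10^-4 m·K/W
  R'_titanium = ln(0.112/0.104)/(2πk) = 0.07411/(2π·24.4) = 4.834×10^-4 m·K/W
  R'_cork board = ln(0.161/0.112)/(2πk) = 0.3629/(2π·0.0404) = 1.430 m·K/W
  R'_aerogel blanket = ln(0.302/0.161)/(2πk) = 0.6290/(2π·0.0163) = 6.142 m·K/W
  R'_conv,out = 1/(2πr h) = 1/(2π·0.302·7.31) = 0.07209 m·K/W
ΣR = 5.389×10^-4 + 4.834×10^-4 + 1.430 + 6.142 + 0.07209 = 7.645 m·K/W
Q' = ΔT/ΣR = (377 K − 277.96 K)/7.645 = 12.95 W/m
From the inner boundary to the cork board/aerogel blanket interface, ΣR_partial = 1.431 m·K/W.
T_interface = T_in − Q'·ΣR_partial = 377 K − (12.95)(1.431) = 358.5 K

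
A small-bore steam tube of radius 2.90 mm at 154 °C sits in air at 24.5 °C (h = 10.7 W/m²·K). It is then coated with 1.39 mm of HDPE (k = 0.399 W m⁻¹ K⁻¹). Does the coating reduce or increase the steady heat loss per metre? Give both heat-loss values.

increases: 25.2 → 35.7 W/m

Critical radius for a cylinder: r_cr = k/h = 0.0373 m = 3.73 cm.
Outer radius after coating: r₂ = 0.00290 + 0.00139 = 0.00429 m.
Since r₁ < r_cr and r₂ ≤ r_cr, the coating moves toward the maximum at r_cr — heat loss rises.
Bare: R = 1/(2πr₁h) = 5.129 m·K/W; Q = 129.5/5.129 = 25.2 W/m.
Coated: R = R_cond + R_conv = 3.623 m·K/W; Q = 129.5/3.623 = 35.7 W/m.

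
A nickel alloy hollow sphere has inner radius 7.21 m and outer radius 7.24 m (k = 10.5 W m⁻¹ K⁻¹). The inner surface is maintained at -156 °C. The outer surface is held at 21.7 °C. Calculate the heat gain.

Q = 40800 kW

Q = 4πk·ΔT/(1/r₁ − 1/r₂) = 4π × 10.5 × 177.7 / (1/7.21 − 1/7.24) = 4.08×10^7 W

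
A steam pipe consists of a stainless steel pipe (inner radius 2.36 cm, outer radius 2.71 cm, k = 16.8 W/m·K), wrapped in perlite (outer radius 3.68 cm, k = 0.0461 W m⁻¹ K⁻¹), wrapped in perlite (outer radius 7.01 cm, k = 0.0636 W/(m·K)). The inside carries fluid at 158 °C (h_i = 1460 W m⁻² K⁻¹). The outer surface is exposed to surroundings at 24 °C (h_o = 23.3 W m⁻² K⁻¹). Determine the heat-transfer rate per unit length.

Q' = 48.3 W/m

Treat each layer as a resistance in series:
  R'_conv,in = 1/(2πr h) = 1/(2π·0.0236·1460) = 0.004619 m·K/W
  R'_stainless steel = ln(0.0271/0.0236)/(2πk) = 0.1383/(2π·16.8) = 0.001310 m·K/W
  R'_perlite = ln(0.0368/0.0271)/(2πk) = 0.3060/(2π·0.0461) = 1.056 m·K/W
  R'_perlite = ln(0.0701/0.0368)/(2πk) = 0.6444/(2π·0.0636) = 1.613 m·K/W
  R'_conv,out = 1/(2πr h) = 1/(2π·0.0701·23.3) = 0.09744 m·K/W
ΣR = 0.004619 + 0.001310 + 1.056 + 1.613 + 0.09744 = 2.772 m·K/W
Q' = ΔT/ΣR = (158 °C − 24 °C)/2.772 = 48.3 W/m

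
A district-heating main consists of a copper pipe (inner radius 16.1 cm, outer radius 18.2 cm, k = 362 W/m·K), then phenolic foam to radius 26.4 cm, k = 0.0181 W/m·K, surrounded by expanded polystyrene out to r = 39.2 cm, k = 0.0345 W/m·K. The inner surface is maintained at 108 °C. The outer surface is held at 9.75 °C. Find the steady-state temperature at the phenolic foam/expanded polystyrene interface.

Resistance network (inner→outer):
  R'_copper = ln(0.182/0.161)/(2πk) = 0.1226/(2π·362) = 5.390×10^-5 m·K/W
  R'_phenolic foam = ln(0.264/0.182)/(2πk) = 0.3719/(2π·0.0181) = 3.271 m·K/W
  R'_expanded polystyrene = ln(0.392/0.264)/(2πk) = 0.3953/(2π·0.0345) = 1.824 m·K/W
ΣR = 5.390×10^-5 + 3.271 + 1.824 = 5.095 m·K/W
Q' = ΔT/ΣR = (108 °C − 9.75 °C)/5.095 = 19.28 W/m
From the inner boundary to the phenolic foam/expanded polystyrene interface, ΣR_partial = 3.271 m·K/W.
T_interface = T_in − Q'·ΣR_partial = 108 °C − (19.28)(3.271) = 44.9 °C

T = 44.9 °C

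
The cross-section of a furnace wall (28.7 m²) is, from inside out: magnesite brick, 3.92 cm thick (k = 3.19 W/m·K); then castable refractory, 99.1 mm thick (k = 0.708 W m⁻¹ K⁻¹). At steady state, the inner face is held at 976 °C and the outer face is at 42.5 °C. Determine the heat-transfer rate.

Q = 1.76×10^5 W

Treat each layer as a resistance in series:
  R_magnesite brick = L/(kA) = 0.0392/(3.19·28.7) = 4.282×10^-4 K/W
  R_castable refractory = L/(kA) = 0.0991/(0.708·28.7) = 0.004877 K/W
ΣR = 4.282×10^-4 + 0.004877 = 0.005305 K/W
Q = ΔT/ΣR = (976 °C − 42.5 °C)/0.005305 = 1.76×10^5 W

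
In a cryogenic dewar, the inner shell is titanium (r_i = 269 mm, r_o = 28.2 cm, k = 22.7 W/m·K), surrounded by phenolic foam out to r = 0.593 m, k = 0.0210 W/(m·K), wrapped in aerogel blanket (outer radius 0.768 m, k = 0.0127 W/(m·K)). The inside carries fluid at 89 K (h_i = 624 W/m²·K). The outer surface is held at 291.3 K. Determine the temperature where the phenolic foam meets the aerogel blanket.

Resistance network (inner→outer):
  R_conv,in = 1/(4πr²h) = 1/(4π·0.269²·624) = 0.001762 K/W
  R_titanium = (1/0.269 − 1/0.282)/(4πk) = 0.1714/(4π·22.7) = 6.008×10^-4 K/W
  R_phenolic foam = (1/0.282 − 1/0.593)/(4πk) = 1.860/(4π·0.0210) = 7.047 K/W
  R_aerogel blanket = (1/0.593 − 1/0.768)/(4πk) = 0.3843/(4π·0.0127) = 2.408 K/W
ΣR = 0.001762 + 6.008×10^-4 + 7.047 + 2.408 = 9.457 K/W
Q = ΔT/ΣR = (89 K − 291.3 K)/9.457 = -21.39 W
From the inner boundary to the phenolic foam/aerogel blanket interface, ΣR_partial = 7.049 K/W.
T_interface = T_in − Q·ΣR_partial = 89 K − (-21.39)(7.049) = 239.8 K

T = 239.8 K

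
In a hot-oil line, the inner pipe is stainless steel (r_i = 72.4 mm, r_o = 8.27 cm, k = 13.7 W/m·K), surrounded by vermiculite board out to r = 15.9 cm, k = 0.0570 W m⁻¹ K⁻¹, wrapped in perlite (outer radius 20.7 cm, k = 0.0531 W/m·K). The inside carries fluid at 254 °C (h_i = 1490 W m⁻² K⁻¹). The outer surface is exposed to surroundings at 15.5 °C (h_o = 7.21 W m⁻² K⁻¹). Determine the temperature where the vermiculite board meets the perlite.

T = 94.0 °C

Treat each layer as a resistance in series:
  R'_conv,in = 1/(2πr h) = 1/(2π·0.0724·1490) = 0.001475 m·K/W
  R'_stainless steel = ln(0.0827/0.0724)/(2πk) = 0.1330/(2π·13.7) = 0.001545 m·K/W
  R'_vermiculite board = ln(0.159/0.0827)/(2πk) = 0.6537/(2π·0.0570) = 1.825 m·K/W
  R'_perlite = ln(0.207/0.159)/(2πk) = 0.2638/(2π·0.0531) = 0.7907 m·K/W
  R'_conv,out = 1/(2πr h) = 1/(2π·0.207·7.21) = 0.1066 m·K/W
ΣR = 0.001475 + 0.001545 + 1.825 + 0.7907 + 0.1066 = 2.725 m·K/W
Q' = ΔT/ΣR = (254 °C − 15.5 °C)/2.725 = 87.52 W/m
From the inner boundary to the vermiculite board/perlite interface, ΣR_partial = 1.828 m·K/W.
T_interface = T_in − Q'·ΣR_partial = 254 °C − (87.52)(1.828) = 94.0 °C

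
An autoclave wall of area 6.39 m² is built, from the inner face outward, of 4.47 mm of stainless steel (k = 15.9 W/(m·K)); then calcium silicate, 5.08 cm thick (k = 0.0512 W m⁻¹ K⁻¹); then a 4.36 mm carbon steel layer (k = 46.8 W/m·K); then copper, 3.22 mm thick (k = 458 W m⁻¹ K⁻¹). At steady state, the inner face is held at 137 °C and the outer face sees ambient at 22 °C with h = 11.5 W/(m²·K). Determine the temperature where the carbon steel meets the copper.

Series thermal resistances, inner to outer:
  R_stainless steel = L/(kA) = 0.00447/(15.9·6.39) = 4.400×10^-5 K/W
  R_calcium silicate = L/(kA) = 0.0508/(0.0512·6.39) = 0.1553 K/W
  R_carbon steel = L/(kA) = 0.00436/(46.8·6.39) = 1.458×10^-5 K/W
  R_copper = L/(kA) = 0.00322/(458·6.39) = 1.100×10^-6 K/W
  R_conv,out = 1/(hA) = 1/(11.5·6.39) = 0.01361 K/W
ΣR = 4.400×10^-5 + 0.1553 + 1.458×10^-5 + 1.100×10^-6 + 0.01361 = 0.1690 K/W
Q = ΔT/ΣR = (137 °C − 22 °C)/0.1690 = 680.5 W
From the inner boundary to the carbon steel/copper interface, ΣR_partial = 0.1554 K/W.
T_interface = T_in − Q·ΣR_partial = 137 °C − (680.5)(0.1554) = 31.3 °C

T = 31.3 °C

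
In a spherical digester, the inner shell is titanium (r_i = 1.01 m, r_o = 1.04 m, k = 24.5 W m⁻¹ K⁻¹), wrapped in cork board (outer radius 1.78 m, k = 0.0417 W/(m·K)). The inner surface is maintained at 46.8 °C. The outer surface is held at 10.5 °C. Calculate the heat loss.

Q = 47.6 W

Series thermal resistances, inner to outer:
  R_titanium = (1/1.01 − 1/1.04)/(4πk) = 0.02856/(4π·24.5) = 9.277×10^-5 K/W
  R_cork board = (1/1.04 − 1/1.78)/(4πk) = 0.3997/(4π·0.0417) = 0.7628 K/W
ΣR = 9.277×10^-5 + 0.7628 = 0.7629 K/W
Q = ΔT/ΣR = (46.8 °C − 10.5 °C)/0.7629 = 47.6 W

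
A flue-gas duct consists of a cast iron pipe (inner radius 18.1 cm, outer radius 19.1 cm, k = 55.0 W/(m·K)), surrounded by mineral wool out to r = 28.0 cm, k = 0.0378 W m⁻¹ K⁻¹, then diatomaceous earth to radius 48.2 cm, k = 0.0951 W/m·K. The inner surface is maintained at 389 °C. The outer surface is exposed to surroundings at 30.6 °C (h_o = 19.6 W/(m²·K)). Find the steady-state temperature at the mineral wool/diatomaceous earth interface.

T = 161 °C

Resistance network (inner→outer):
  R'_cast iron = ln(0.191/0.181)/(2πk) = 0.05378/(2π·55.0) = 1.556×10^-4 m·K/W
  R'_mineral wool = ln(0.280/0.191)/(2πk) = 0.3825/(2π·0.0378) = 1.611 m·K/W
  R'_diatomaceous earth = ln(0.482/0.280)/(2πk) = 0.5432/(2π·0.0951) = 0.9090 m·K/W
  R'_conv,out = 1/(2πr h) = 1/(2π·0.482·19.6) = 0.01685 m·K/W
ΣR = 1.556×10^-4 + 1.611 + 0.9090 + 0.01685 = 2.537 m·K/W
Q' = ΔT/ΣR = (389 °C − 30.6 °C)/2.537 = 141.3 W/m
From the inner boundary to the mineral wool/diatomaceous earth interface, ΣR_partial = 1.611 m·K/W.
T_interface = T_in − Q'·ΣR_partial = 389 °C − (141.3)(1.611) = 161 °C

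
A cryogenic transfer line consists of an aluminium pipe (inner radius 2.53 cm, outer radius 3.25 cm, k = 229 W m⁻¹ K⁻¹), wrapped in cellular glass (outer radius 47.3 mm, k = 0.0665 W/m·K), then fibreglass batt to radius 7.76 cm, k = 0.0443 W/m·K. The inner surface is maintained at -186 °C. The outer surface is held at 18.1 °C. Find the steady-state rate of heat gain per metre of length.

Resistance network (inner→outer):
  R'_aluminium = ln(0.0325/0.0253)/(2πk) = 0.2504/(2π·229) = 1.741×10^-4 m·K/W
  R'_cellular glass = ln(0.0473/0.0325)/(2πk) = 0.3753/(2π·0.0665) = 0.8981 m·K/W
  R'_fibreglass batt = ln(0.0776/0.0473)/(2πk) = 0.4951/(2π·0.0443) = 1.779 m·K/W
ΣR = 1.741×10^-4 + 0.8981 + 1.779 = 2.677 m·K/W
Q' = ΔT/ΣR = (-186 °C − 18.1 °C)/2.677 = -76.2 W/m
(Negative Q' ⇒ heat flows inward; heat gain = 76.2 W/m.)

Q' = 76.2 W/m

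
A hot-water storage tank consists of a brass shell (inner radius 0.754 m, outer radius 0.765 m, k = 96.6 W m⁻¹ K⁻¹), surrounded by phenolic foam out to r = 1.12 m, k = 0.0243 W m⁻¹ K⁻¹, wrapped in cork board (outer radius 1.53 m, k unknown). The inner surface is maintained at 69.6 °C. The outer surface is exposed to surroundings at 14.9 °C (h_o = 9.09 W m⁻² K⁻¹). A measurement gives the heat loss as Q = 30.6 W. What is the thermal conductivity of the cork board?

k = 0.0446 W/m·K

ΣR = ΔT/Q = |69.6 − 14.9|/30.6 = 1.788 K/W
Known resistances:
  R_brass = (1/0.754 − 1/0.765)/(4πk) = 0.01907/(4π·96.6) = 1.571×10^-5 K/W
  R_phenolic foam = (1/0.765 − 1/1.12)/(4πk) = 0.4143/(4π·0.0243) = 1.357 K/W
  R_conv,out = 1/(4πr²h) = 1/(4π·1.53²·9.09) = 0.003740 K/W
R_cork board = ΣR − ΣR_known = 1.788 − 1.361 = 0.4270 K/W
(1/r₁−1/r₂)/(4πk) = 0.4270 ⇒ k = 0.2393/(4π·0.4270) = 0.0446 W/m·K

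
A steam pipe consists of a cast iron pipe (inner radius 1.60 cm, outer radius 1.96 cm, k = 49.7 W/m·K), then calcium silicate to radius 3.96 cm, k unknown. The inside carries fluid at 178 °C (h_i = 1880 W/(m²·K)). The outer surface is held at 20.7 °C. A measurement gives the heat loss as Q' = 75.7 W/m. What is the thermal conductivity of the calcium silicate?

ΣR = ΔT/Q' = |178 − 20.7|/75.7 = 2.078 m·K/W
Known resistances:
  R'_conv,in = 1/(2πr h) = 1/(2π·0.0160·1880) = 0.005291 m·K/W
  R'_cast iron = ln(0.0196/0.0160)/(2πk) = 0.2029/(2π·49.7) = 6.499×10^-4 m·K/W
R_calcium silicate = ΣR − ΣR_known = 2.078 − 0.005941 = 2.072 m·K/W
ln(r₂/r₁)/(2πk) = 2.072 ⇒ k = 0.7033/(2π·2.072) = 0.0540 W/m·K

k = 0.0540 W/m·K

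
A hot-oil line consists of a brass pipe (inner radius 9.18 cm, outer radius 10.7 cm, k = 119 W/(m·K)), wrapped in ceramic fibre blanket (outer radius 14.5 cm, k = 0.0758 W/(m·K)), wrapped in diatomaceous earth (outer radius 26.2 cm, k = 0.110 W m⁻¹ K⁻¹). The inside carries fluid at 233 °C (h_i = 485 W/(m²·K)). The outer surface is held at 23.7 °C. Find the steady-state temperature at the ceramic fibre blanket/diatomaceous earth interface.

Resistance network (inner→outer):
  R'_conv,in = 1/(2πr h) = 1/(2π·0.0918·485) = 0.003575 m·K/W
  R'_brass = ln(0.107/0.0918)/(2πk) = 0.1532/(2π·119) = 2.049×10^-4 m·K/W
  R'_ceramic fibre blanket = ln(0.145/0.107)/(2πk) = 0.3039/(2π·0.0758) = 0.6381 m·K/W
  R'_diatomaceous earth = ln(0.262/0.145)/(2πk) = 0.5916/(2π·0.110) = 0.8560 m·K/W
ΣR = 0.003575 + 2.049×10^-4 + 0.6381 + 0.8560 = 1.498 m·K/W
Q' = ΔT/ΣR = (233 °C − 23.7 °C)/1.498 = 139.7 W/m
From the inner boundary to the ceramic fibre blanket/diatomaceous earth interface, ΣR_partial = 0.6419 m·K/W.
T_interface = T_in − Q'·ΣR_partial = 233 °C − (139.7)(0.6419) = 143 °C

T = 143 °C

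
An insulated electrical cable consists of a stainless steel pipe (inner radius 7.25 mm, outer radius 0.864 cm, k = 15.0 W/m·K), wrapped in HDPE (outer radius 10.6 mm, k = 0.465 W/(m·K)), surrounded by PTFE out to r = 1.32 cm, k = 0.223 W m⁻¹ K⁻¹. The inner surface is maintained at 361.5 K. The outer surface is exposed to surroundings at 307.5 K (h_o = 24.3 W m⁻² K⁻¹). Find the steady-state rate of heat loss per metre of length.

Series thermal resistances, inner to outer:
  R'_stainless steel = ln(0.00864/0.00725)/(2πk) = 0.1754/(2π·15.0) = 0.001861 m·K/W
  R'_HDPE = ln(0.0106/0.00864)/(2πk) = 0.2045/(2π·0.465) = 0.06998 m·K/W
  R'_PTFE = ln(0.0132/0.0106)/(2πk) = 0.2194/(2π·0.223) = 0.1566 m·K/W
  R'_conv,out = 1/(2πr h) = 1/(2π·0.0132·24.3) = 0.4962 m·K/W
ΣR = 0.001861 + 0.06998 + 0.1566 + 0.4962 = 0.7246 m·K/W
Q' = ΔT/ΣR = (361.5 K − 307.5 K)/0.7246 = 74.5 W/m

Q' = 74.5 W/m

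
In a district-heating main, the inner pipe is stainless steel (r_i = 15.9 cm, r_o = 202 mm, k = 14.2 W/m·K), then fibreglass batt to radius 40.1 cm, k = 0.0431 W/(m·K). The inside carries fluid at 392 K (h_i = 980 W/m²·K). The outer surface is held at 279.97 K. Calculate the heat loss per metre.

Q' = 44.2 W/m

Treat each layer as a resistance in series:
  R'_conv,in = 1/(2πr h) = 1/(2π·0.159·980) = 0.001021 m·K/W
  R'_stainless steel = ln(0.202/0.159)/(2πk) = 0.2394/(2π·14.2) = 0.002683 m·K/W
  R'_fibreglass batt = ln(0.401/0.202)/(2πk) = 0.6857/(2π·0.0431) = 2.532 m·K/W
ΣR = 0.001021 + 0.002683 + 2.532 = 2.536 m·K/W
Q' = ΔT/ΣR = (392 K − 279.97 K)/2.536 = 44.2 W/m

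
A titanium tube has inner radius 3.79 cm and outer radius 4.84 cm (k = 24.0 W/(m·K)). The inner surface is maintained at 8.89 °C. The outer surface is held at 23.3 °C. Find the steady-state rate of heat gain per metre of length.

Q' = 8890 W/m

Q' = 2πk·ΔT/ln(r₂/r₁) = 2π × 24.0 × 14.41 / ln(0.0484/0.0379) = 8890 W/m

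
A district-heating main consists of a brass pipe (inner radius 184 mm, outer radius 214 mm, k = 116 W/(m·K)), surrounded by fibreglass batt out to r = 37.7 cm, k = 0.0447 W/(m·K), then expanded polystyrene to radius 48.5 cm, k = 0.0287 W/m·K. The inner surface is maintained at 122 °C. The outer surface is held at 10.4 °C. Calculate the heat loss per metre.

Resistance network (inner→outer):
  R'_brass = ln(0.214/0.184)/(2πk) = 0.1510/(2π·116) = 2.072×10^-4 m·K/W
  R'_fibreglass batt = ln(0.377/0.214)/(2πk) = 0.5663/(2π·0.0447) = 2.016 m·K/W
  R'_expanded polystyrene = ln(0.485/0.377)/(2πk) = 0.2519/(2π·0.0287) = 1.397 m·K/W
ΣR = 2.072×10^-4 + 2.016 + 1.397 = 3.413 m·K/W
Q' = ΔT/ΣR = (122 °C − 10.4 °C)/3.413 = 32.7 W/m

Q' = 32.7 W/m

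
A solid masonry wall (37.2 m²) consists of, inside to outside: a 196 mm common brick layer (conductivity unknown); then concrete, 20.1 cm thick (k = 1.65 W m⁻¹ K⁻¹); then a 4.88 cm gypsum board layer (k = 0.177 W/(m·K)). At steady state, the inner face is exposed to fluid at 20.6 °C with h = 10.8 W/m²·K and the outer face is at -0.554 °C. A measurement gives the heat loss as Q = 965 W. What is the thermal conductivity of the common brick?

ΣR = ΔT/Q = |20.6 − -0.554|/965 = 0.02192 K/W
Known resistances:
  R_conv,in = 1/(hA) = 1/(10.8·37.2) = 0.002489 K/W
  R_concrete = L/(kA) = 0.201/(1.65·37.2) = 0.003275 K/W
  R_gypsum board = L/(kA) = 0.0488/(0.177·37.2) = 0.007411 K/W
R_common brick = ΣR − ΣR_known = 0.02192 − 0.01317 = 0.008750 K/W
L/(kA) = 0.008750 ⇒ k = 0.196/(0.008750·37.2) = 0.602 W/m·K

k = 0.602 W/m·K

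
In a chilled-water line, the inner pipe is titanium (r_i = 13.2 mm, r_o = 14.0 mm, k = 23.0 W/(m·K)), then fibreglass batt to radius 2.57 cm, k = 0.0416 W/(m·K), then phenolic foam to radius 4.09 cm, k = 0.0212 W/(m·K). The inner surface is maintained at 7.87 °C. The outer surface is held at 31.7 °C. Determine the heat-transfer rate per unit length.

Series thermal resistances, inner to outer:
  R'_titanium = ln(0.0140/0.0132)/(2πk) = 0.05884/(2π·23.0) = 4.072×10^-4 m·K/W
  R'_fibreglass batt = ln(0.0257/0.0140)/(2πk) = 0.6074/(2π·0.0416) = 2.324 m·K/W
  R'_phenolic foam = ln(0.0409/0.0257)/(2πk) = 0.4646/(2π·0.0212) = 3.488 m·K/W
ΣR = 4.072×10^-4 + 2.324 + 3.488 = 5.812 m·K/W
Q' = ΔT/ΣR = (7.87 °C − 31.7 °C)/5.812 = -4.10 W/m
(Negative Q' ⇒ heat flows inward; heat gain = 4.10 W/m.)

Q' = 4.10 W/m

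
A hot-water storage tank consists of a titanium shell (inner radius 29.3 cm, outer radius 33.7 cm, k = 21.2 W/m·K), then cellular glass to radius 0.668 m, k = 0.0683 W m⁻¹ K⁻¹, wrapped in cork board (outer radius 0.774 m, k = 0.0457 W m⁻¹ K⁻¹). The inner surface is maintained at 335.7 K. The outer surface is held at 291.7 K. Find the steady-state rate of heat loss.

Resistance network (inner→outer):
  R_titanium = (1/0.293 − 1/0.337)/(4πk) = 0.4456/(4π·21.2) = 0.001673 K/W
  R_cellular glass = (1/0.337 − 1/0.668)/(4πk) = 1.470/(4π·0.0683) = 1.713 K/W
  R_cork board = (1/0.668 − 1/0.774)/(4πk) = 0.2050/(4π·0.0457) = 0.3570 K/W
ΣR = 0.001673 + 1.713 + 0.3570 = 2.072 K/W
Q = ΔT/ΣR = (335.7 K − 291.7 K)/2.072 = 21.2 W

Q = 21.2 W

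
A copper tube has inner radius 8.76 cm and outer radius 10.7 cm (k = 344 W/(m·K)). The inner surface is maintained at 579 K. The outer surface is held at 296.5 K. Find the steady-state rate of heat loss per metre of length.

Q' = 2πk·ΔT/ln(r₂/r₁) = 2π × 344 × 282.5 / ln(0.107/0.0876) = 3.05×10^6 W/m

Q' = 3.05×10^6 W/m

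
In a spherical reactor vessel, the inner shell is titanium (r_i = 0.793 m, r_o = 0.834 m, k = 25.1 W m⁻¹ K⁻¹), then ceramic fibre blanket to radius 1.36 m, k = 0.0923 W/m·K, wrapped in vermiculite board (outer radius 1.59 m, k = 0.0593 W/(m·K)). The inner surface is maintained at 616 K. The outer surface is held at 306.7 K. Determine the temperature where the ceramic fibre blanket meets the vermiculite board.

Resistance network (inner→outer):
  R_titanium = (1/0.793 − 1/0.834)/(4πk) = 0.06199/(4π·25.1) = 1.965×10^-4 K/W
  R_ceramic fibre blanket = (1/0.834 − 1/1.36)/(4πk) = 0.4637/(4π·0.0923) = 0.3998 K/W
  R_vermiculite board = (1/1.36 − 1/1.59)/(4πk) = 0.1064/(4π·0.0593) = 0.1427 K/W
ΣR = 1.965×10^-4 + 0.3998 + 0.1427 = 0.5427 K/W
Q = ΔT/ΣR = (616 K − 306.7 K)/0.5427 = 569.9 W
From the inner boundary to the ceramic fibre blanket/vermiculite board interface, ΣR_partial = 0.4000 K/W.
T_interface = T_in − Q·ΣR_partial = 616 K − (569.9)(0.4000) = 388 K

T = 388 K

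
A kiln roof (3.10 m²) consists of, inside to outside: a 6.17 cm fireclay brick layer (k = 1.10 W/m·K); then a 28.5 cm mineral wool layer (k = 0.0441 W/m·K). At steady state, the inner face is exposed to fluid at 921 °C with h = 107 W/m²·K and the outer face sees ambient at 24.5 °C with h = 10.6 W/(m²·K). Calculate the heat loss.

Treat each layer as a resistance in series:
  R_conv,in = 1/(hA) = 1/(107·3.10) = 0.003015 K/W
  R_fireclay brick = L/(kA) = 0.0617/(1.10·3.10) = 0.01809 K/W
  R_mineral wool = L/(kA) = 0.285/(0.0441·3.10) = 2.085 K/W
  R_conv,out = 1/(hA) = 1/(10.6·3.10) = 0.03043 K/W
ΣR = 0.003015 + 0.01809 + 2.085 + 0.03043 = 2.137 K/W
Q = ΔT/ΣR = (921 °C − 24.5 °C)/2.137 = 420 W

Q = 420 W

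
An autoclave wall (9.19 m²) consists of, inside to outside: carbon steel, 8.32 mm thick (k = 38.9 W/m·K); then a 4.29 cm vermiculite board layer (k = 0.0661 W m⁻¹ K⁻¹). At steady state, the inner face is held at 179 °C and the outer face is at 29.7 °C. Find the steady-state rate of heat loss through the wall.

Series thermal resistances, inner to outer:
  R_carbon steel = L/(kA) = 0.00832/(38.9·9.19) = 2.327×10^-5 K/W
  R_vermiculite board = L/(kA) = 0.0429/(0.0661·9.19) = 0.07062 K/W
ΣR = 2.327×10^-5 + 0.07062 = 0.07064 K/W
Q = ΔT/ΣR = (179 °C − 29.7 °C)/0.07064 = 2110 W

Q = 2110 W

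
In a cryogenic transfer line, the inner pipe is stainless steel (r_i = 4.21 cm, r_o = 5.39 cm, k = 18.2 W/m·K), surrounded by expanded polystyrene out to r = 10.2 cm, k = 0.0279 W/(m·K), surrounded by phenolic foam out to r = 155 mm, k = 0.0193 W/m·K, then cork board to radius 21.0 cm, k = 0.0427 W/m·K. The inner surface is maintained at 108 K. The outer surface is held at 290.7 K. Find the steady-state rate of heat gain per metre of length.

Resistance network (inner→outer):
  R'_stainless steel = ln(0.0539/0.0421)/(2πk) = 0.2471/(2π·18.2) = 0.002161 m·K/W
  R'_expanded polystyrene = ln(0.102/0.0539)/(2πk) = 0.6378/(2π·0.0279) = 3.639 m·K/W
  R'_phenolic foam = ln(0.155/0.102)/(2πk) = 0.4185/(2π·0.0193) = 3.451 m·K/W
  R'_cork board = ln(0.210/0.155)/(2πk) = 0.3037/(2π·0.0427) = 1.132 m·K/W
ΣR = 0.002161 + 3.639 + 3.451 + 1.132 = 8.224 m·K/W
Q' = ΔT/ΣR = (108 K − 290.7 K)/8.224 = -22.2 W/m
(Negative Q' ⇒ heat flows inward; heat gain = 22.2 W/m.)

Q' = 22.2 W/m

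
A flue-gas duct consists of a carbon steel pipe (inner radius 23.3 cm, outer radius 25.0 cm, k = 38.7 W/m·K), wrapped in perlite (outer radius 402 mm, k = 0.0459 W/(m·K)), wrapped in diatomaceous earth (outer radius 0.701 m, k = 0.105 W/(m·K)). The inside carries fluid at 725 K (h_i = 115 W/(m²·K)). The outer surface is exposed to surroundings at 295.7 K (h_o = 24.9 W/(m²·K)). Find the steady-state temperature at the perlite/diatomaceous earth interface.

T = 442 K

Resistance network (inner→outer):
  R'_conv,in = 1/(2πr h) = 1/(2π·0.233·115) = 0.005940 m·K/W
  R'_carbon steel = ln(0.250/0.233)/(2πk) = 0.07042/(2π·38.7) = 2.896×10^-4 m·K/W
  R'_perlite = ln(0.402/0.250)/(2πk) = 0.4750/(2π·0.0459) = 1.647 m·K/W
  R'_diatomaceous earth = ln(0.701/0.402)/(2πk) = 0.5561/(2π·0.105) = 0.8428 m·K/W
  R'_conv,out = 1/(2πr h) = 1/(2π·0.701·24.9) = 0.009118 m·K/W
ΣR = 0.005940 + 2.896×10^-4 + 1.647 + 0.8428 + 0.009118 = 2.505 m·K/W
Q' = ΔT/ΣR = (725 K − 295.7 K)/2.505 = 171.4 W/m
From the inner boundary to the perlite/diatomaceous earth interface, ΣR_partial = 1.653 m·K/W.
T_interface = T_in − Q'·ΣR_partial = 725 K − (171.4)(1.653) = 442 K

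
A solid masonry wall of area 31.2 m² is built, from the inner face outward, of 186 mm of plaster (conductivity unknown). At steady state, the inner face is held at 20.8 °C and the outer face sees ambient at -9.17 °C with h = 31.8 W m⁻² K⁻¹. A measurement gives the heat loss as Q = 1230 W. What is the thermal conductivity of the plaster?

ΣR = ΔT/Q = |20.8 − -9.17|/1230 = 0.02437 K/W
Known resistances:
  R_conv,out = 1/(hA) = 1/(31.8·31.2) = 0.001008 K/W
R_plaster = ΣR − ΣR_known = 0.02437 − 0.001008 = 0.02336 K/W
L/(kA) = 0.02336 ⇒ k = 0.186/(0.02336·31.2) = 0.255 W/m·K

k = 0.255 W/m·K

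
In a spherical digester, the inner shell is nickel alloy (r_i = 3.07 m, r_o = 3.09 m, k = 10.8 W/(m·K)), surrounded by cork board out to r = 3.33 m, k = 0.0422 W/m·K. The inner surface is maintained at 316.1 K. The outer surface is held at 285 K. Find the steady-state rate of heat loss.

Treat each layer as a resistance in series:
  R_nickel alloy = (1/3.07 − 1/3.09)/(4πk) = 0.002108/(4π·10.8) = 1.553×10^-5 K/W
  R_cork board = (1/3.09 − 1/3.33)/(4πk) = 0.02332/(4π·0.0422) = 0.04398 K/W
ΣR = 1.553×10^-5 + 0.04398 = 0.04400 K/W
Q = ΔT/ΣR = (316.1 K − 285 K)/0.04400 = 707 W

Q = 707 W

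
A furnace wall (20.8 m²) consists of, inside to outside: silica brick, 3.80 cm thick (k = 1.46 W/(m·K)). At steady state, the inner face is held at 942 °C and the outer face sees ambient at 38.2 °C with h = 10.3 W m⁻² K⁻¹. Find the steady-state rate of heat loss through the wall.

Q = 1.53×10^5 W

Resistance network (inner→outer):
  R_silica brick = L/(kA) = 0.0380/(1.46·20.8) = 0.001251 K/W
  R_conv,out = 1/(hA) = 1/(10.3·20.8) = 0.004668 K/W
ΣR = 0.001251 + 0.004668 = 0.005919 K/W
Q = ΔT/ΣR = (942 °C − 38.2 °C)/0.005919 = 1.53×10^5 W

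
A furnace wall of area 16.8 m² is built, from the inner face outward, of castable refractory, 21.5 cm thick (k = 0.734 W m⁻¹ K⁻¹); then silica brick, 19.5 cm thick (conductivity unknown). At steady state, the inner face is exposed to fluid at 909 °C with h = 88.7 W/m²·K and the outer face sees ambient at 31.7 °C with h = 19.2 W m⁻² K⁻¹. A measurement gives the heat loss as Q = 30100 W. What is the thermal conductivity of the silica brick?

ΣR = ΔT/Q = |909 − 31.7|/30100 = 0.02915 K/W
Known resistances:
  R_conv,in = 1/(hA) = 1/(88.7·16.8) = 6.711×10^-4 K/W
  R_castable refractory = L/(kA) = 0.215/(0.734·16.8) = 0.01744 K/W
  R_conv,out = 1/(hA) = 1/(19.2·16.8) = 0.003100 K/W
R_silica brick = ΣR − ΣR_known = 0.02915 − 0.02121 = 0.007940 K/W
L/(kA) = 0.007940 ⇒ k = 0.195/(0.007940·16.8) = 1.46 W/m·K

k = 1.46 W/m·K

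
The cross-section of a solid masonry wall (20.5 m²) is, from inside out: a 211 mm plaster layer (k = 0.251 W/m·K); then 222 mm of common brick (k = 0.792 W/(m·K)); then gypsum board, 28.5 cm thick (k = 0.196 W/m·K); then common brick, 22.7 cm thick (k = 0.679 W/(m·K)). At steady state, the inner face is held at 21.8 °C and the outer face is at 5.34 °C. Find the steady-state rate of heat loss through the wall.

Resistance network (inner→outer):
  R_plaster = L/(kA) = 0.211/(0.251·20.5) = 0.04101 K/W
  R_common brick = L/(kA) = 0.222/(0.792·20.5) = 0.01367 K/W
  R_gypsum board = L/(kA) = 0.285/(0.196·20.5) = 0.07093 K/W
  R_common brick = L/(kA) = 0.227/(0.679·20.5) = 0.01631 K/W
ΣR = 0.04101 + 0.01367 + 0.07093 + 0.01631 = 0.1419 K/W
Q = ΔT/ΣR = (21.8 °C − 5.34 °C)/0.1419 = 116 W

Q = 116 W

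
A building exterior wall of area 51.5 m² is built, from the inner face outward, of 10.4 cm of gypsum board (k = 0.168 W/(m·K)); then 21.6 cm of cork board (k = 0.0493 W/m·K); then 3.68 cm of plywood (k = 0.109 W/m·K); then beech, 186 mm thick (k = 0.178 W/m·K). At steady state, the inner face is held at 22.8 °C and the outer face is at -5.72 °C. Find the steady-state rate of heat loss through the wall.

Treat each layer as a resistance in series:
  R_gypsum board = L/(kA) = 0.104/(0.168·51.5) = 0.01202 K/W
  R_cork board = L/(kA) = 0.216/(0.0493·51.5) = 0.08507 K/W
  R_plywood = L/(kA) = 0.0368/(0.109·51.5) = 0.006556 K/W
  R_beech = L/(kA) = 0.186/(0.178·51.5) = 0.02029 K/W
ΣR = 0.01202 + 0.08507 + 0.006556 + 0.02029 = 0.1239 K/W
Q = ΔT/ΣR = (22.8 °C − -5.72 °C)/0.1239 = 230 W

Q = 230 W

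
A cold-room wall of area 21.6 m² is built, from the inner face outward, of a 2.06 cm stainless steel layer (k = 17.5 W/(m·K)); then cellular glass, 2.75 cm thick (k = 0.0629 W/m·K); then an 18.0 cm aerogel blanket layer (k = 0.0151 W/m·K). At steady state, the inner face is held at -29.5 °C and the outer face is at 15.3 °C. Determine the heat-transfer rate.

Resistance network (inner→outer):
  R_stainless steel = L/(kA) = 0.0206/(17.5·21.6) = 5.450×10^-5 K/W
  R_cellular glass = L/(kA) = 0.0275/(0.0629·21.6) = 0.02024 K/W
  R_aerogel blanket = L/(kA) = 0.180/(0.0151·21.6) = 0.5519 K/W
ΣR = 5.450×10^-5 + 0.02024 + 0.5519 = 0.5722 K/W
Q = ΔT/ΣR = (-29.5 °C − 15.3 °C)/0.5722 = -78.3 W
(Negative Q ⇒ heat flows inward; heat gain = 78.3 W.)

Q = 78.3 W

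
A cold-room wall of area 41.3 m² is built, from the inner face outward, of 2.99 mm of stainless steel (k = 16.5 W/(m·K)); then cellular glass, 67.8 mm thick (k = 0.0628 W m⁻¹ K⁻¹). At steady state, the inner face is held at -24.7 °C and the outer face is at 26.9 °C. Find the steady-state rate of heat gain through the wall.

Q = 1970 W

Resistance network (inner→outer):
  R_stainless steel = L/(kA) = 0.00299/(16.5·41.3) = 4.388×10^-6 K/W
  R_cellular glass = L/(kA) = 0.0678/(0.0628·41.3) = 0.02614 K/W
ΣR = 4.388×10^-6 + 0.02614 = 0.02614 K/W
Q = ΔT/ΣR = (-24.7 °C − 26.9 °C)/0.02614 = -1970 W
(Negative Q ⇒ heat flows inward; heat gain = 1970 W.)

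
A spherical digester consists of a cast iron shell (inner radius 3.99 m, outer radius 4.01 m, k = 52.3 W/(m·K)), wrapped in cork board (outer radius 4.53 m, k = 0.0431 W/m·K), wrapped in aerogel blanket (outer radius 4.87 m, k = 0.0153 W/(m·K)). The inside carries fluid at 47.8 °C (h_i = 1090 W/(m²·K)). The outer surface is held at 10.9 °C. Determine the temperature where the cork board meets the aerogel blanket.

T = 33.1 °C

Series thermal resistances, inner to outer:
  R_conv,in = 1/(4πr²h) = 1/(4π·3.99²·1090) = 4.586×10^-6 K/W
  R_cast iron = (1/3.99 − 1/4.01)/(4πk) = 0.001250/(4π·52.3) = 1.902×10^-6 K/W
  R_cork board = (1/4.01 − 1/4.53)/(4πk) = 0.02863/(4π·0.0431) = 0.05285 K/W
  R_aerogel blanket = (1/4.53 − 1/4.87)/(4πk) = 0.01541/(4π·0.0153) = 0.08016 K/W
ΣR = 4.586×10^-6 + 1.902×10^-6 + 0.05285 + 0.08016 = 0.1330 K/W
Q = ΔT/ΣR = (47.8 °C − 10.9 °C)/0.1330 = 277.4 W
From the inner boundary to the cork board/aerogel blanket interface, ΣR_partial = 0.05286 K/W.
T_interface = T_in − Q·ΣR_partial = 47.8 °C − (277.4)(0.05286) = 33.1 °C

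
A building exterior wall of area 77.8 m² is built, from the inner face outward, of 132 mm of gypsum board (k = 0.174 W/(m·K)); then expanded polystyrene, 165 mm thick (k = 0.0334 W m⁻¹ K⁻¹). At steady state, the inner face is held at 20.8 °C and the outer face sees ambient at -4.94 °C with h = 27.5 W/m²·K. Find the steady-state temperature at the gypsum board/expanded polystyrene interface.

T = 17.4 °C

Resistance network (inner→outer):
  R_gypsum board = L/(kA) = 0.132/(0.174·77.8) = 0.009751 K/W
  R_expanded polystyrene = L/(kA) = 0.165/(0.0334·77.8) = 0.06350 K/W
  R_conv,out = 1/(hA) = 1/(27.5·77.8) = 4.674×10^-4 K/W
ΣR = 0.009751 + 0.06350 + 4.674×10^-4 = 0.07372 K/W
Q = ΔT/ΣR = (20.8 °C − -4.94 °C)/0.07372 = 349.2 W
From the inner boundary to the gypsum board/expanded polystyrene interface, ΣR_partial = 0.009751 K/W.
T_interface = T_in − Q·ΣR_partial = 20.8 °C − (349.2)(0.009751) = 17.4 °C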